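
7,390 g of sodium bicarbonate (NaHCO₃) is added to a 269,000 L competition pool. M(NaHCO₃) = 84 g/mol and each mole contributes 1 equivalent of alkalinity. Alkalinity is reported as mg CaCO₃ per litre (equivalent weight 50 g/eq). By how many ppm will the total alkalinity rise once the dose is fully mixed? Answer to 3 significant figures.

Moles of NaHCO₃: 7,390 g ÷ 84 g/mol = 87.98 mol → 87.98 eq of alkalinity.
As CaCO₃: 87.98 eq × 50 g/eq = 4399 g.
Rise: 4399 g / 269,000 L × 1000 = 16.35 mg/L.

16.4 ppm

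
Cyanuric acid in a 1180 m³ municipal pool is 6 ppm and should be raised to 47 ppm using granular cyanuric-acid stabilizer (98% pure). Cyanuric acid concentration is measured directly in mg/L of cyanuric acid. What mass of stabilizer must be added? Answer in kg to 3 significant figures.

Volume: 1180 m³ = 1,180,000 L.
CYA to add: (47 − 6) = 41 mg/L × 1,180,000 L = 48,380 g cyanuric acid.
At 98% purity: 48,380 / 0.98 = 49,370 g product.

49.4 kg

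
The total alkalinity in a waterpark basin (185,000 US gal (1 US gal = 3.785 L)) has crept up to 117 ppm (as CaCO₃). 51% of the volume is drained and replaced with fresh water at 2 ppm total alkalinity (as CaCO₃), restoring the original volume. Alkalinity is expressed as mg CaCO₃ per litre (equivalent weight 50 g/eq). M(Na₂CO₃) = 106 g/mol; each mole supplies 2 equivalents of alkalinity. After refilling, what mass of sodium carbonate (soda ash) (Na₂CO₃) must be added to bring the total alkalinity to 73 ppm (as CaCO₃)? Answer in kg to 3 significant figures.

Volume: 185,000 US gal × 3.785 L/gal = 700,225 L.
After draining 51% and refilling: 117 × 0.49 + 2 × 0.51 = 58.35 ppm.
Deficit to target: 73 − 58.35 = 14.65 mg/L.
As CaCO₃: 14.65 mg/L × 700,225 L = 10,260 g; ÷ 50 g/eq ÷ 2 = 102.6 mol Na₂CO₃.
Mass: 102.6 × 106 = 10,870 g.

10.9 kg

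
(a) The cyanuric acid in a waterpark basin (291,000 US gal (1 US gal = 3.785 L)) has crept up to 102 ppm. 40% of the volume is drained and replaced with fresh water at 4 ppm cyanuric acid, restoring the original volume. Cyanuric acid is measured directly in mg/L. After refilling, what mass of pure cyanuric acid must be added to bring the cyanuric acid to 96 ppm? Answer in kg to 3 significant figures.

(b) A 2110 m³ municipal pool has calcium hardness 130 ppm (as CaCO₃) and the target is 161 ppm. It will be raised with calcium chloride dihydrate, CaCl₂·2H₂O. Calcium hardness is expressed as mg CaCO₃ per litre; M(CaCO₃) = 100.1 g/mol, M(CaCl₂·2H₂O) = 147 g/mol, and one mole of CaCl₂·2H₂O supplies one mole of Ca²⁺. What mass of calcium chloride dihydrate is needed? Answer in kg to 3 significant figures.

(a) 36.6 kg; (b) 96.1 kg

(a) Volume: 291,000 US gal × 3.785 L/gal = 1,101,435 L.
(a) After draining 40% and refilling: 102 × 0.60 + 4 × 0.40 = 62.8 ppm.
(a) Deficit to target: 96 − 62.8 = 33.2 mg/L.
(a) Mass: 33.2 mg/L × 1,101,435 L = 36,570 g cyanuric acid.

(b) Volume: 2110 m³ = 2,110,000 L.
(b) Hardness to add: (161 − 130) = 31 mg/L as CaCO₃ × 2,110,000 L = 65,410 g as CaCO₃.
(b) Moles of Ca²⁺ (1 mol Ca²⁺ ≡ 1 mol CaCO₃): 65,410 / 100.1 g/mol = 653.4 mol.
(b) Mass of CaCl₂·2H₂O: 653.4 × 147 = 96,060 g.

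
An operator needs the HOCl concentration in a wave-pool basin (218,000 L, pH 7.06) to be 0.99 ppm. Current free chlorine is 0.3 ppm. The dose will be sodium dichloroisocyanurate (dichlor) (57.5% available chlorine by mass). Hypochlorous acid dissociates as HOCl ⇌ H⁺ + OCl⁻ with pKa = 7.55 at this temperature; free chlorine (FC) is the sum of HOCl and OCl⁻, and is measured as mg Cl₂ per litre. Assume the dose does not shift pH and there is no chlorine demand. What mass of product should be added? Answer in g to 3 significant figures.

[OCl⁻]/[HOCl] = 10^(pH − pKa) = 10^(7.06 − 7.55) = 0.3236; fraction as HOCl = 1/(1 + 0.3236) = 0.7555.
Free chlorine required for 0.99 ppm HOCl: 0.99 / 0.7555 = 1.31 ppm.
FC to add: 1.31 − 0.3 = 1.01 mg/L as Cl₂.
Cl₂ equivalent: 1.01 mg/L × 218,000 L = 220.3 g.
Product at 57.5% available Cl: 220.3 / 0.575 = 383.1 g.

383 g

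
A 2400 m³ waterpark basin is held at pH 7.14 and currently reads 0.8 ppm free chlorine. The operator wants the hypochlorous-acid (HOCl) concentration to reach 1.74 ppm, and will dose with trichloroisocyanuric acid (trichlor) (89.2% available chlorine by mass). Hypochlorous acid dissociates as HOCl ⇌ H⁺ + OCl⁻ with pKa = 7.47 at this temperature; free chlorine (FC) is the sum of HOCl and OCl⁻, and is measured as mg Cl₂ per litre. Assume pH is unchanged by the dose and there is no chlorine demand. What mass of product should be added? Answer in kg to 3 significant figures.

4.72 kg

Volume: 2400 m³ = 2,400,000 L.
[OCl⁻]/[HOCl] = 10^(pH − pKa) = 10^(7.14 − 7.47) = 0.4677; fraction as HOCl = 1/(1 + 0.4677) = 0.6813.
Free chlorine required for 1.74 ppm HOCl: 1.74 / 0.6813 = 2.554 ppm.
FC to add: 2.554 − 0.8 = 1.754 mg/L as Cl₂.
Cl₂ equivalent: 1.754 mg/L × 2,400,000 L = 4209 g.
Product at 89.2% available Cl: 4209 / 0.892 = 4719 g.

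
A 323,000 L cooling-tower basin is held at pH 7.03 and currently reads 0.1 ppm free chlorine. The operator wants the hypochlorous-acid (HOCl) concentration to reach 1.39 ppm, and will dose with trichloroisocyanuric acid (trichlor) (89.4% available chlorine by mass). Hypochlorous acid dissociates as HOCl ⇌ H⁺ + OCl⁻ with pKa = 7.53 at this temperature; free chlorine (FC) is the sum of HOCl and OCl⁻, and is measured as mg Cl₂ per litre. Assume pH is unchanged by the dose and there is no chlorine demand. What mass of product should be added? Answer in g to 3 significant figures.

625 g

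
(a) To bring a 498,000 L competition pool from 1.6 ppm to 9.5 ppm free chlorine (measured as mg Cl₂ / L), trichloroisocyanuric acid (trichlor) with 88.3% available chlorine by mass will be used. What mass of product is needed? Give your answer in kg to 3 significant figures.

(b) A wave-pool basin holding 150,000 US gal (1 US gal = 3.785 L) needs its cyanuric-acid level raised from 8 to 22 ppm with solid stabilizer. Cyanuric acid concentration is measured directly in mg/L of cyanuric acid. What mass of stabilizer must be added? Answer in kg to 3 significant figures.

(a) 4.46 kg; (b) 7.95 kg

(a) Chlorine deficit: 9.5 − 1.6 = 7.9 ppm = 7.9 mg/L as Cl₂.
(a) Cl₂ equivalent needed: 7.9 mg/L × 498,000 L = 3,934,000 mg = 3934 g.
(a) Product at 88.3% available chlorine: 3934 / 0.883 = 4455 g.

(b) Volume: 150,000 US gal × 3.785 L/gal = 567,750 L.
(b) CYA to add: (22 − 8) = 14 mg/L × 567,750 L = 7948 g cyanuric acid.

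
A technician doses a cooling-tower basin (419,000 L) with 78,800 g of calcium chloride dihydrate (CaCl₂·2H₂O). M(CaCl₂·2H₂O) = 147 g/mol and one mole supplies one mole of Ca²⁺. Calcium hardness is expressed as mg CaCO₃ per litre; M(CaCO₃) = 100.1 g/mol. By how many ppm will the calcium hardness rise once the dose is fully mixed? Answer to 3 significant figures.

128 ppm

Moles of Ca²⁺: 78,800 g ÷ 147 g/mol = 536.1 mol.
As CaCO₃: 536.1 mol × 100.1 g/mol = 53,660 g.
Rise: 53,660 g / 419,000 L × 1000 = 128.1 mg/L.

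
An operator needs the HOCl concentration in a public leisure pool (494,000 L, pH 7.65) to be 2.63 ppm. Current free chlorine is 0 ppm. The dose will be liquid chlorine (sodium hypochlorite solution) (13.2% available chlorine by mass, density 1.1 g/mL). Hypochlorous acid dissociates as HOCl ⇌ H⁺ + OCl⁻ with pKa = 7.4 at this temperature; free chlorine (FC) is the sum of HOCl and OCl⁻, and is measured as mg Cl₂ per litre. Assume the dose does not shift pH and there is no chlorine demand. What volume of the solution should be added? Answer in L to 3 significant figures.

24.9 L

[OCl⁻]/[HOCl] = 10^(pH − pKa) = 10^(7.65 − 7.4) = 1.778; fraction as HOCl = 1/(1 + 1.778) = 0.3599.
Free chlorine required for 2.63 ppm HOCl: 2.63 / 0.3599 = 7.307 ppm.
FC to add: 7.307 − 0 = 7.307 mg/L as Cl₂.
Cl₂ equivalent: 7.307 mg/L × 494,000 L = 3610 g.
Product at 13.2% available Cl: 3610 / 0.132 = 27,350 g.
Volume: 27,350 g ÷ 1.1 g/mL = 24,860 mL.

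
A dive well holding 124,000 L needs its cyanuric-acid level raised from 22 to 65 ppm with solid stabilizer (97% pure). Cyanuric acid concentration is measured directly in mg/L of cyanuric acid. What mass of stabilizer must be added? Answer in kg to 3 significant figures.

CYA to add: (65 − 22) = 43 mg/L × 124,000 L = 5332 g cyanuric acid.
At 97% purity: 5332 / 0.97 = 5497 g product.

5.50 kg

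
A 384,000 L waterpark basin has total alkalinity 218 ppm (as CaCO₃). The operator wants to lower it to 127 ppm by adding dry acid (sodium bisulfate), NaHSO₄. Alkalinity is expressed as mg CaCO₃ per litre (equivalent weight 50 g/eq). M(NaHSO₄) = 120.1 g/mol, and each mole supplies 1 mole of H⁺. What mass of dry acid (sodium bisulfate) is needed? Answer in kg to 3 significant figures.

Alkalinity to neutralize: (218 − 127) = 91 mg/L as CaCO₃ × 384,000 L = 34,940 g as CaCO₃.
Equivalents of H⁺ required: 34,940 ÷ 50 g/eq = 698.9 eq = 698.9 mol NaHSO₄.
Mass of NaHSO₄: 698.9 × 120.1 = 83,940 g.

83.9 kg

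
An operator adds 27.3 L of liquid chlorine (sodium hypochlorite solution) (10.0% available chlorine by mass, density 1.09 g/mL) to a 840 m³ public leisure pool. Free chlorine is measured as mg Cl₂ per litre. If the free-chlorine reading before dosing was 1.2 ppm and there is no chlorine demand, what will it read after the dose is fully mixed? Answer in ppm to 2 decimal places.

4.74 ppm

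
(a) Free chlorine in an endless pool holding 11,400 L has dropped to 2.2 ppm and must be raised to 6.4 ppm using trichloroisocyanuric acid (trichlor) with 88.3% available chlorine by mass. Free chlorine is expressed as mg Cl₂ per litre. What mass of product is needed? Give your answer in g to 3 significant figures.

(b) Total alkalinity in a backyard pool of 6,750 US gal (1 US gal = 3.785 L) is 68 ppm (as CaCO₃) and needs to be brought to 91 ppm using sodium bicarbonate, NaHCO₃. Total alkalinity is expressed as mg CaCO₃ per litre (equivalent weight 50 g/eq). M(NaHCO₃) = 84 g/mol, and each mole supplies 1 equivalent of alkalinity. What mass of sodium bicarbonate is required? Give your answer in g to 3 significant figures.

(a) Chlorine deficit: 6.4 − 2.2 = 4.2 ppm = 4.2 mg/L as Cl₂.
(a) Cl₂ equivalent needed: 4.2 mg/L × 11,400 L = 47,880 mg = 47.88 g.
(a) Product at 88.3% available chlorine: 47.88 / 0.883 = 54.22 g.

(b) Volume: 6,750 US gal × 3.785 L/gal = 25,549 L.
(b) Alkalinity to add: (91 − 68) = 23 mg/L as CaCO₃ × 25,549 L = 587.6 g as CaCO₃.
(b) Equivalents: 587.6 g ÷ 50 g/eq = 11.75 eq.
(b) NaHCO₃ supplies 1 eq per mole → 11.75 mol.
(b) Mass: 11.75 mol × 84 g/mol = 987.2 g.

(a) 54.2 g; (b) 987 g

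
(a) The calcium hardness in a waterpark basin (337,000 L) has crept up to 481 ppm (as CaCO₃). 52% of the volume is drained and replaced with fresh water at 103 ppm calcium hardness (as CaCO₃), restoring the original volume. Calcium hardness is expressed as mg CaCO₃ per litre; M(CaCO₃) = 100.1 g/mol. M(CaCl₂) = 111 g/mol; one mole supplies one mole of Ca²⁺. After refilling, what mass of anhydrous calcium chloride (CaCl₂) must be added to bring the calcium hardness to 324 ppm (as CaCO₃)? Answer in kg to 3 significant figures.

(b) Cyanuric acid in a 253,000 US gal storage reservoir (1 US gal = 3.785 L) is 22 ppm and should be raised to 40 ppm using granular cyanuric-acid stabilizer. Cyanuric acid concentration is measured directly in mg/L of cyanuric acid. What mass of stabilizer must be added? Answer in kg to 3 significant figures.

(a) 14.8 kg; (b) 17.2 kg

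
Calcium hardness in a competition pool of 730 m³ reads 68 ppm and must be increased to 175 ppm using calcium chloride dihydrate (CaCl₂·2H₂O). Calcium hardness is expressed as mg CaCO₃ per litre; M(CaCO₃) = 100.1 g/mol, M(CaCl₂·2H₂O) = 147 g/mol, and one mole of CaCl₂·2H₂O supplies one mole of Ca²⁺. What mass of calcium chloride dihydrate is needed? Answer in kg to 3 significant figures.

115 kg

Volume: 730 m³ = 730,000 L.
Hardness to add: (175 − 68) = 107 mg/L as CaCO₃ × 730,000 L = 78,110 g as CaCO₃.
Moles of Ca²⁺ (1 mol Ca²⁺ ≡ 1 mol CaCO₃): 78,110 / 100.1 g/mol = 780.3 mol.
Mass of CaCl₂·2H₂O: 780.3 × 147 = 114,700 g.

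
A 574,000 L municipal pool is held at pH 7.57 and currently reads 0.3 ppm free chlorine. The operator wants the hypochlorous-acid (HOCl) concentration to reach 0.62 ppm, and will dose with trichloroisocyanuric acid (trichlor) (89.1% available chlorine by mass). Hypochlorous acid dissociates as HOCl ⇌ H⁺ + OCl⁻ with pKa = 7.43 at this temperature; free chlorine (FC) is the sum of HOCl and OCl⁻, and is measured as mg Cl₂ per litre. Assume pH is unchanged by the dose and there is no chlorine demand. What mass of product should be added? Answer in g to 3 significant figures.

757 g

[OCl⁻]/[HOCl] = 10^(pH − pKa) = 10^(7.57 − 7.43) = 1.38; fraction as HOCl = 1/(1 + 1.38) = 0.4201.
Free chlorine required for 0.62 ppm HOCl: 0.62 / 0.4201 = 1.476 ppm.
FC to add: 1.476 − 0.3 = 1.176 mg/L as Cl₂.
Cl₂ equivalent: 1.176 mg/L × 574,000 L = 674.9 g.
Product at 89.1% available Cl: 674.9 / 0.891 = 757.5 g.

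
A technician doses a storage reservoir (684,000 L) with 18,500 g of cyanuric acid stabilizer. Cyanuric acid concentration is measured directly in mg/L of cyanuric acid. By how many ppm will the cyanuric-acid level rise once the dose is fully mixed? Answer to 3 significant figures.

27.0 ppm

Rise: 18,500 g / 684,000 L × 1000 = 27.05 mg/L.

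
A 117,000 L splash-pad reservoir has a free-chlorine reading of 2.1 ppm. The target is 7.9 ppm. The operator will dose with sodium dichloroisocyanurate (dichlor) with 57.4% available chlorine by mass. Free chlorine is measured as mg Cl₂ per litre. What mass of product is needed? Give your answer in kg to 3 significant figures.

Chlorine deficit: 7.9 − 2.1 = 5.8 ppm = 5.8 mg/L as Cl₂.
Cl₂ equivalent needed: 5.8 mg/L × 117,000 L = 678,600 mg = 678.6 g.
Product at 57.4% available chlorine: 678.6 / 0.574 = 1182 g.

1.18 kg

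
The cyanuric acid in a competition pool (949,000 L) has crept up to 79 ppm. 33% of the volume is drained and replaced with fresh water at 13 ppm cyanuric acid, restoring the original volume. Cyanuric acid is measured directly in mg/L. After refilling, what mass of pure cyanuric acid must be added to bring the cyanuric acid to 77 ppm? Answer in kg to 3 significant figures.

18.8 kg

After draining 33% and refilling: 79 × 0.67 + 13 × 0.33 = 57.22 ppm.
Deficit to target: 77 − 57.22 = 19.78 mg/L.
Mass: 19.78 mg/L × 949,000 L = 18,770 g cyanuric acid.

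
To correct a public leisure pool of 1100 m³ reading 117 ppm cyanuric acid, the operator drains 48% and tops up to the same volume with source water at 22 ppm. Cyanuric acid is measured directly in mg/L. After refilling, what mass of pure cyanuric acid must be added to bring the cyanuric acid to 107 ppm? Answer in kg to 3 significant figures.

39.2 kg

Volume: 1100 m³ = 1,100,000 L.
After draining 48% and refilling: 117 × 0.52 + 22 × 0.48 = 71.4 ppm.
Deficit to target: 107 − 71.4 = 35.6 mg/L.
Mass: 35.6 mg/L × 1,100,000 L = 39,160 g cyanuric acid.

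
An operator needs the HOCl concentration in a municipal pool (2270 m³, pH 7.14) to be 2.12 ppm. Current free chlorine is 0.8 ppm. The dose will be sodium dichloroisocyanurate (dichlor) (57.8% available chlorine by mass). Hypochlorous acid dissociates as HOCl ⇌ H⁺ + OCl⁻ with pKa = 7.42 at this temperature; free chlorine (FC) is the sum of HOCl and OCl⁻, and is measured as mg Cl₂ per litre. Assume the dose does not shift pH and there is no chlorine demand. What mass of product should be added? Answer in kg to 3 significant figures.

9.55 kg

Volume: 2270 m³ = 2,270,000 L.
[OCl⁻]/[HOCl] = 10^(pH − pKa) = 10^(7.14 − 7.42) = 0.5248; fraction as HOCl = 1/(1 + 0.5248) = 0.6558.
Free chlorine required for 2.12 ppm HOCl: 2.12 / 0.6558 = 3.233 ppm.
FC to add: 3.233 − 0.8 = 2.433 mg/L as Cl₂.
Cl₂ equivalent: 2.433 mg/L × 2,270,000 L = 5522 g.
Product at 57.8% available Cl: 5522 / 0.578 = 9554 g.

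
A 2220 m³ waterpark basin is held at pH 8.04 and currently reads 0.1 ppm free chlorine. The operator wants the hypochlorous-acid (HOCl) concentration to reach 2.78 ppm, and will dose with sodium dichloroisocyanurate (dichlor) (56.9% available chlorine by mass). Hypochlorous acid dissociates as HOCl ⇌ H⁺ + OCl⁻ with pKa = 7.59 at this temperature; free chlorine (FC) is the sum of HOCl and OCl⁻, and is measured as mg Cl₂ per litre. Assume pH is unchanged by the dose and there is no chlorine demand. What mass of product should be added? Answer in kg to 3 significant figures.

Volume: 2220 m³ = 2,220,000 L.
[OCl⁻]/[HOCl] = 10^(pH − pKa) = 10^(8.04 − 7.59) = 2.818; fraction as HOCl = 1/(1 + 2.818) = 0.2619.
Free chlorine required for 2.78 ppm HOCl: 2.78 / 0.2619 = 10.62 ppm.
FC to add: 10.62 − 0.1 = 10.52 mg/L as Cl₂.
Cl₂ equivalent: 10.52 mg/L × 2,220,000 L = 23,340 g.
Product at 56.9% available Cl: 23,340 / 0.569 = 41,030 g.

41.0 kg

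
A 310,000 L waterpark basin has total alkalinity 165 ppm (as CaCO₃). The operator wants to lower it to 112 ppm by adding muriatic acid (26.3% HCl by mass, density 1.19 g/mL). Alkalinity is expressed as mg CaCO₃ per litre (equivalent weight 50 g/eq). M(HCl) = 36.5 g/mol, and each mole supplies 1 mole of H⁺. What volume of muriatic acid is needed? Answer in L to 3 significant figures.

38.3 L

Alkalinity to neutralize: (165 − 112) = 53 mg/L as CaCO₃ × 310,000 L = 16,430 g as CaCO₃.
Equivalents of H⁺ required: 16,430 ÷ 50 g/eq = 328.6 eq = 328.6 mol HCl.
Mass of HCl: 328.6 × 36.5 = 11,990 g.
Mass of 26.3% solution: 11,990 / 0.263 = 45,600 g.
Volume: 45,600 g ÷ 1.19 g/mL = 38,320 mL.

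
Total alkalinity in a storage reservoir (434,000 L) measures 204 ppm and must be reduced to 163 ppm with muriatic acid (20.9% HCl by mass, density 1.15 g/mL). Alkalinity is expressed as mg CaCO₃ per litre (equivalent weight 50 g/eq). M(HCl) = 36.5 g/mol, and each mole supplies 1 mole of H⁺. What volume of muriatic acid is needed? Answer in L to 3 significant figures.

54.0 L

Alkalinity to neutralize: (204 − 163) = 41 mg/L as CaCO₃ × 434,000 L = 17,790 g as CaCO₃.
Equivalents of H⁺ required: 17,790 ÷ 50 g/eq = 355.9 eq = 355.9 mol HCl.
Mass of HCl: 355.9 × 36.5 = 12,990 g.
Mass of 20.9% solution: 12,990 / 0.209 = 62,150 g.
Volume: 62,150 g ÷ 1.15 g/mL = 54,040 mL.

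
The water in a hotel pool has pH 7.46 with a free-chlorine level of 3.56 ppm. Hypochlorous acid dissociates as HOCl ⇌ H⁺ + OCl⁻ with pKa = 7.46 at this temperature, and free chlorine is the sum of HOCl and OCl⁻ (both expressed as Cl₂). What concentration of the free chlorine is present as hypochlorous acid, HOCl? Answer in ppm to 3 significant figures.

[OCl⁻]/[HOCl] = 10^(pH − pKa) = 10^(7.46 − 7.46) = 10^0.00 = 1.
Fraction as HOCl = 1 / (1 + 1) = 0.5.
HOCl = 0.5 × 3.56 ppm = 1.78 ppm.

1.78 ppm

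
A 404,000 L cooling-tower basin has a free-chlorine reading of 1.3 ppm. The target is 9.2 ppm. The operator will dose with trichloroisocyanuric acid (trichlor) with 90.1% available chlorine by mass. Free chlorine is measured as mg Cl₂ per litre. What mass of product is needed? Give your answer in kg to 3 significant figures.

3.54 kg

Chlorine deficit: 9.2 − 1.3 = 7.9 ppm = 7.9 mg/L as Cl₂.
Cl₂ equivalent needed: 7.9 mg/L × 404,000 L = 3,192,000 mg = 3192 g.
Product at 90.1% available chlorine: 3192 / 0.901 = 3542 g.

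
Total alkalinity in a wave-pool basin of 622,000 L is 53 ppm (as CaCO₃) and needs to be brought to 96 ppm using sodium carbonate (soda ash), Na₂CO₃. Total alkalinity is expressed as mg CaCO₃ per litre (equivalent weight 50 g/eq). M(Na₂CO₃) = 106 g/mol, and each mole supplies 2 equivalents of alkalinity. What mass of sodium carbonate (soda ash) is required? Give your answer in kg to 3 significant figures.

28.4 kg

Alkalinity to add: (96 − 53) = 43 mg/L as CaCO₃ × 622,000 L = 26,750 g as CaCO₃.
Equivalents: 26,750 g ÷ 50 g/eq = 534.9 eq.
Each mole of Na₂CO₃ supplies 2 eq, so 534.9 / 2 = 267.5 mol.
Mass: 267.5 mol × 106 g/mol = 28,350 g.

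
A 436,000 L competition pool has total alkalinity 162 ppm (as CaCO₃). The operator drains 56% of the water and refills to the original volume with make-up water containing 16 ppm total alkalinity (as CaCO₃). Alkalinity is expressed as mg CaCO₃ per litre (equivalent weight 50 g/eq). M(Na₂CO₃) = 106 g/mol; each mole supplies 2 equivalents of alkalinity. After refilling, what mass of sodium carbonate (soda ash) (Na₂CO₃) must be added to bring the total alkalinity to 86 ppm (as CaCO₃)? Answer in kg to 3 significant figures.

After draining 56% and refilling: 162 × 0.44 + 16 × 0.56 = 80.24 ppm.
Deficit to target: 86 − 80.24 = 5.76 mg/L.
As CaCO₃: 5.76 mg/L × 436,000 L = 2511 g; ÷ 50 g/eq ÷ 2 = 25.11 mol Na₂CO₃.
Mass: 25.11 × 106 = 2662 g.

2.66 kg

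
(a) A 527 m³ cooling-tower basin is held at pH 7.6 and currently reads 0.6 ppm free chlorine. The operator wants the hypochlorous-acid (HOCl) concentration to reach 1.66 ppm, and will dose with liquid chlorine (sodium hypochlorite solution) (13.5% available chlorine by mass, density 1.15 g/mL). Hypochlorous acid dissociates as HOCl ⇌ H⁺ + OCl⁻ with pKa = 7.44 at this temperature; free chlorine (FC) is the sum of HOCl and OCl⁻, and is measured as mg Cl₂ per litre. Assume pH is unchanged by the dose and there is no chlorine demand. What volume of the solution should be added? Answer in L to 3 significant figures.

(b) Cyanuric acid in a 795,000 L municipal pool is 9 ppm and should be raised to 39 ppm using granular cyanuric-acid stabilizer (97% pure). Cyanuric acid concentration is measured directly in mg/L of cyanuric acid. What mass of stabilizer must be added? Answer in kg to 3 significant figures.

(a) 11.7 L; (b) 24.6 kg

(a) Volume: 527 m³ = 527,000 L.
(a) [OCl⁻]/[HOCl] = 10^(pH − pKa) = 10^(7.6 − 7.44) = 1.445; fraction as HOCl = 1/(1 + 1.445) = 0.4089.
(a) Free chlorine required for 1.66 ppm HOCl: 1.66 / 0.4089 = 4.059 ppm.
(a) FC to add: 4.059 − 0.6 = 3.459 mg/L as Cl₂.
(a) Cl₂ equivalent: 3.459 mg/L × 527,000 L = 1823 g.
(a) Product at 13.5% available Cl: 1823 / 0.135 = 13,500 g.
(a) Volume: 13,500 g ÷ 1.15 g/mL = 11,740 mL.

(b) CYA to add: (39 − 9) = 30 mg/L × 795,000 L = 23,850 g cyanuric acid.
(b) At 97% purity: 23,850 / 0.97 = 24,590 g product.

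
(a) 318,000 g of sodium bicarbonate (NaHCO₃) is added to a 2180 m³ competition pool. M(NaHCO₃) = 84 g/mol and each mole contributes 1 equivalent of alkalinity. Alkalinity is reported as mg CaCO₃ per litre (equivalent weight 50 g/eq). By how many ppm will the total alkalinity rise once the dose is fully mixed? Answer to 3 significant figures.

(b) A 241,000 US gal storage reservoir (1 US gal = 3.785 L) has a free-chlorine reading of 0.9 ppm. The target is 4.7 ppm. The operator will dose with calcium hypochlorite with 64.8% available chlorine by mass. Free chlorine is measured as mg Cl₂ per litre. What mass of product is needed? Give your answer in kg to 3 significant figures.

(a) Volume: 2180 m³ = 2,180,000 L.
(a) Moles of NaHCO₃: 318,000 g ÷ 84 g/mol = 3786 mol → 3786 eq of alkalinity.
(a) As CaCO₃: 3786 eq × 50 g/eq = 189,300 g.
(a) Rise: 189,300 g / 2,180,000 L × 1000 = 86.83 mg/L.

(b) Volume: 241,000 US gal × 3.785 L/gal = 912,185 L.
(b) Chlorine deficit: 4.7 − 0.9 = 3.8 ppm = 3.8 mg/L as Cl₂.
(b) Cl₂ equivalent needed: 3.8 mg/L × 912,185 L = 3,466,000 mg = 3466 g.
(b) Product at 64.8% available chlorine: 3466 / 0.648 = 5349 g.

(a) 86.8 ppm; (b) 5.35 kg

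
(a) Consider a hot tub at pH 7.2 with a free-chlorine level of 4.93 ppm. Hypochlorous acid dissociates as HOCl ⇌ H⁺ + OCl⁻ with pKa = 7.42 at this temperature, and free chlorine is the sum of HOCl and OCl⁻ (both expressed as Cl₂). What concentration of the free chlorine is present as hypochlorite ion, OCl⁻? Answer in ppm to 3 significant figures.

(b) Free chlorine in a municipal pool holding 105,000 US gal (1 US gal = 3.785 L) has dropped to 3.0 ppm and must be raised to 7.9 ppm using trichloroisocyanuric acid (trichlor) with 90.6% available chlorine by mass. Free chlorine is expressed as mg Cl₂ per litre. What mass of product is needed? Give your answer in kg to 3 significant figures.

(a) 1.85 ppm; (b) 2.15 kg

(a) [OCl⁻]/[HOCl] = 10^(pH − pKa) = 10^(7.2 − 7.42) = 10^-0.22 = 0.6026.
(a) Fraction as HOCl = 1 / (1 + 0.6026) = 0.624.
(a) OCl⁻ = (1 − 0.624) × 4.93 ppm = 1.854 ppm.

(b) Volume: 105,000 US gal × 3.785 L/gal = 397,425 L.
(b) Chlorine deficit: 7.9 − 3.0 = 4.9 ppm = 4.9 mg/L as Cl₂.
(b) Cl₂ equivalent needed: 4.9 mg/L × 397,425 L = 1,947,000 mg = 1947 g.
(b) Product at 90.6% available chlorine: 1947 / 0.906 = 2149 g.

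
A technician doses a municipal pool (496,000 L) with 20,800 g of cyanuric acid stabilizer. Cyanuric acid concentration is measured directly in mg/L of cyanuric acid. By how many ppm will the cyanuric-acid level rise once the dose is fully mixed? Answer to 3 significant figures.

41.9 ppm

Rise: 20,800 g / 496,000 L × 1000 = 41.94 mg/L.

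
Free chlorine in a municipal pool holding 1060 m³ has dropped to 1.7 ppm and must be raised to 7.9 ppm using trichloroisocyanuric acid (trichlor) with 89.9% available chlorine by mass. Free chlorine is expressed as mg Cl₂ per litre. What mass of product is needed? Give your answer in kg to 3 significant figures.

Volume: 1060 m³ = 1,060,000 L.
Chlorine deficit: 7.9 − 1.7 = 6.2 ppm = 6.2 mg/L as Cl₂.
Cl₂ equivalent needed: 6.2 mg/L × 1,060,000 L = 6,572,000 mg = 6572 g.
Product at 89.9% available chlorine: 6572 / 0.899 = 7310 g.

7.31 kg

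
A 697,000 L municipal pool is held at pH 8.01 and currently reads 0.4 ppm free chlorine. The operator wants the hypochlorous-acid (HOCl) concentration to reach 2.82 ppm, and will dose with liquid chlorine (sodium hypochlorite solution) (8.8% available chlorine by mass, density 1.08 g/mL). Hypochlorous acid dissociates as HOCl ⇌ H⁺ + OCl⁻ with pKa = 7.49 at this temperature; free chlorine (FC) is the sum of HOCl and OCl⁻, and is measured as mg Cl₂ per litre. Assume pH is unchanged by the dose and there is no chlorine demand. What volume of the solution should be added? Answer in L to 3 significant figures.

[OCl⁻]/[HOCl] = 10^(pH − pKa) = 10^(8.01 − 7.49) = 3.311; fraction as HOCl = 1/(1 + 3.311) = 0.2319.
Free chlorine required for 2.82 ppm HOCl: 2.82 / 0.2319 = 12.16 ppm.
FC to add: 12.16 − 0.4 = 11.76 mg/L as Cl₂.
Cl₂ equivalent: 11.76 mg/L × 697,000 L = 8195 g.
Product at 8.8% available Cl: 8195 / 0.088 = 93,130 g.
Volume: 93,130 g ÷ 1.08 g/mL = 86,230 mL.

86.2 L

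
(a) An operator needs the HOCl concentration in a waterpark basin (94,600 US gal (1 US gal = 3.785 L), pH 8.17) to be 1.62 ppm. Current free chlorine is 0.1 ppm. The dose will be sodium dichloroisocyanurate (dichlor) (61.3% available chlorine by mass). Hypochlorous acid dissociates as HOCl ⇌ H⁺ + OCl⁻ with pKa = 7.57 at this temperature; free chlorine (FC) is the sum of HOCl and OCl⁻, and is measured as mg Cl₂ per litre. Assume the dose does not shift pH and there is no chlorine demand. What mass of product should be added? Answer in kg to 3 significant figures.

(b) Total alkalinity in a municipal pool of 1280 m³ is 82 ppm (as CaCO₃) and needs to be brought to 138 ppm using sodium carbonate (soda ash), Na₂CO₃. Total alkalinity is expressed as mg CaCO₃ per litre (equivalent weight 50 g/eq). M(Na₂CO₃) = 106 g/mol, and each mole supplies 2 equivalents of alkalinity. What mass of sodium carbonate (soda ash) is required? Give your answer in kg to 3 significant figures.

(a) Volume: 94,600 US gal × 3.785 L/gal = 358,061 L.
(a) [OCl⁻]/[HOCl] = 10^(pH − pKa) = 10^(8.17 − 7.57) = 3.981; fraction as HOCl = 1/(1 + 3.981) = 0.2008.
(a) Free chlorine required for 1.62 ppm HOCl: 1.62 / 0.2008 = 8.069 ppm.
(a) FC to add: 8.069 − 0.1 = 7.969 mg/L as Cl₂.
(a) Cl₂ equivalent: 7.969 mg/L × 358,061 L = 2854 g.
(a) Product at 61.3% available Cl: 2854 / 0.613 = 4655 g.

(b) Volume: 1280 m³ = 1,280,000 L.
(b) Alkalinity to add: (138 − 82) = 56 mg/L as CaCO₃ × 1,280,000 L = 71,680 g as CaCO₃.
(b) Equivalents: 71,680 g ÷ 50 g/eq = 1434 eq.
(b) Each mole of Na₂CO₃ supplies 2 eq, so 1434 / 2 = 716.8 mol.
(b) Mass: 716.8 mol × 106 g/mol = 75,980 g.

(a) 4.65 kg; (b) 76.0 kg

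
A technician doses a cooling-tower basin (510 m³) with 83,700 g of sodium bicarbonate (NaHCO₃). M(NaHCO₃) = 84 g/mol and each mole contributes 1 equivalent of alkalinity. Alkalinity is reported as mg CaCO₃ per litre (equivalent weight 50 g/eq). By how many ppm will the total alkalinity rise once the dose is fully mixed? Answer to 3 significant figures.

Volume: 510 m³ = 510,000 L.
Moles of NaHCO₃: 83,700 g ÷ 84 g/mol = 996.4 mol → 996.4 eq of alkalinity.
As CaCO₃: 996.4 eq × 50 g/eq = 49,820 g.
Rise: 49,820 g / 510,000 L × 1000 = 97.69 mg/L.

97.7 ppm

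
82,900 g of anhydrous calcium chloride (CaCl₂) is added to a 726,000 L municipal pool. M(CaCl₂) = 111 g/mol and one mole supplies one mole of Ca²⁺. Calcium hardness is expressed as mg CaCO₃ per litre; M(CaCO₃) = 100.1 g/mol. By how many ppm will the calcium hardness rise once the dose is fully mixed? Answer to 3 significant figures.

103 ppm

Moles of Ca²⁺: 82,900 g ÷ 111 g/mol = 746.8 mol.
As CaCO₃: 746.8 mol × 100.1 g/mol = 74,760 g.
Rise: 74,760 g / 726,000 L × 1000 = 103 mg/L.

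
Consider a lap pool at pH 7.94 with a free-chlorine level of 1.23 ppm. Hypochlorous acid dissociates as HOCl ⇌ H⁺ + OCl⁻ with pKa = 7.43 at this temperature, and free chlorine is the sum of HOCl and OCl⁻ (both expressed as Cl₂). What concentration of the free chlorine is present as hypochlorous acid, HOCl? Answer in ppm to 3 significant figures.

0.290 ppm

[OCl⁻]/[HOCl] = 10^(pH − pKa) = 10^(7.94 − 7.43) = 10^0.51 = 3.236.
Fraction as HOCl = 1 / (1 + 3.236) = 0.2361.
HOCl = 0.2361 × 1.23 ppm = 0.2904 ppm.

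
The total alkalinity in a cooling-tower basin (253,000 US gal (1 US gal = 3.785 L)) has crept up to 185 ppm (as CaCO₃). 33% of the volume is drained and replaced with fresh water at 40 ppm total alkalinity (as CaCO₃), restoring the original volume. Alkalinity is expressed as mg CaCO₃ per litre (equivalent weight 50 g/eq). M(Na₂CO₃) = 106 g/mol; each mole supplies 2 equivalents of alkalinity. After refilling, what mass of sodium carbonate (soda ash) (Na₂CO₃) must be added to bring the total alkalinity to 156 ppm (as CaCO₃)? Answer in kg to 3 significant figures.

Volume: 253,000 US gal × 3.785 L/gal = 957,605 L.
After draining 33% and refilling: 185 × 0.67 + 40 × 0.33 = 137.15 ppm.
Deficit to target: 156 − 137.15 = 18.85 mg/L.
As CaCO₃: 18.85 mg/L × 957,605 L = 18,050 g; ÷ 50 g/eq ÷ 2 = 180.5 mol Na₂CO₃.
Mass: 180.5 × 106 = 19,130 g.

19.1 kg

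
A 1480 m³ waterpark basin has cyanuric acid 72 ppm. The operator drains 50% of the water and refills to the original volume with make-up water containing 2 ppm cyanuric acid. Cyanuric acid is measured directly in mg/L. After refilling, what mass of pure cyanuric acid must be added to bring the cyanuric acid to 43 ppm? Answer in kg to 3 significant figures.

8.88 kg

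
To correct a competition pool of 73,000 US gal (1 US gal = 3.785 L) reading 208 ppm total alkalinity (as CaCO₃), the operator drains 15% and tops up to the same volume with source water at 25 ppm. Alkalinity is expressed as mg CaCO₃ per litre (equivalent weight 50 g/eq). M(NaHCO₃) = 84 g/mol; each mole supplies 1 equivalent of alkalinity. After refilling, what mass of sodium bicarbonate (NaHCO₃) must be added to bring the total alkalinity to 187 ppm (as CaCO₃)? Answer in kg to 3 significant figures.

Volume: 73,000 US gal × 3.785 L/gal = 276,305 L.
After draining 15% and refilling: 208 × 0.85 + 25 × 0.15 = 180.55 ppm.
Deficit to target: 187 − 180.55 = 6.45 mg/L.
As CaCO₃: 6.45 mg/L × 276,305 L = 1782 g; ÷ 50 g/eq ÷ 1 = 35.64 mol NaHCO₃.
Mass: 35.64 × 84 = 2994 g.

2.99 kg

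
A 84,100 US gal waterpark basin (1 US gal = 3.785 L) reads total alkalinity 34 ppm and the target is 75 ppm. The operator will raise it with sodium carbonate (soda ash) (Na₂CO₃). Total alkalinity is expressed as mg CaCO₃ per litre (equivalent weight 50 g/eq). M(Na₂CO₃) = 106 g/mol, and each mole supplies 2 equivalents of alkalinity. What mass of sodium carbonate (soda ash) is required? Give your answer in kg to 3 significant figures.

13.8 kg

Volume: 84,100 US gal × 3.785 L/gal = 318,318 L.
Alkalinity to add: (75 − 34) = 41 mg/L as CaCO₃ × 318,318 L = 13,050 g as CaCO₃.
Equivalents: 13,050 g ÷ 50 g/eq = 261 eq.
Each mole of Na₂CO₃ supplies 2 eq, so 261 / 2 = 130.5 mol.
Mass: 130.5 mol × 106 g/mol = 13,830 g.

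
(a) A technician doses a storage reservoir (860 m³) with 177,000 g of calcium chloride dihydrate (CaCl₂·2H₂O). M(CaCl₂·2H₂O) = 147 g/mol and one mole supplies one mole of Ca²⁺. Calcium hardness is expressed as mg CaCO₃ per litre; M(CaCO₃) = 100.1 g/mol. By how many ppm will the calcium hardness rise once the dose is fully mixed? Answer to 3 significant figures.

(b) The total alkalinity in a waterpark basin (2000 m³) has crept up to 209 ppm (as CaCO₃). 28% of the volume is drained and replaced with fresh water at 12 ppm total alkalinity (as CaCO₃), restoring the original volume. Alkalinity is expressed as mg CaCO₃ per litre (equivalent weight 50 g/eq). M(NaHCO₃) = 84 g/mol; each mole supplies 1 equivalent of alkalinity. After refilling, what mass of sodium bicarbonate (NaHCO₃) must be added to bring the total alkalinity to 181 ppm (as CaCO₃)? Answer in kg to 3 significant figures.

(a) 140 ppm; (b) 91.3 kg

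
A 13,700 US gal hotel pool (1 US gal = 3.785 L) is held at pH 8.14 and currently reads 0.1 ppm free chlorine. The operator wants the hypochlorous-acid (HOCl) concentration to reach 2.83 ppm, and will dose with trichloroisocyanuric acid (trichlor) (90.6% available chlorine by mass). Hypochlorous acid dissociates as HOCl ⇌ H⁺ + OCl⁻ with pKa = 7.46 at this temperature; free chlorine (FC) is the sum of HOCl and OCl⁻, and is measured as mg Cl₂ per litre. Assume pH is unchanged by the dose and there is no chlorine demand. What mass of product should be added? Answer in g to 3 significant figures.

Volume: 13,700 US gal × 3.785 L/gal = 51,854 L.
[OCl⁻]/[HOCl] = 10^(pH − pKa) = 10^(8.14 − 7.46) = 4.786; fraction as HOCl = 1/(1 + 4.786) = 0.1728.
Free chlorine required for 2.83 ppm HOCl: 2.83 / 0.1728 = 16.38 ppm.
FC to add: 16.38 − 0.1 = 16.28 mg/L as Cl₂.
Cl₂ equivalent: 16.28 mg/L × 51,854 L = 843.9 g.
Product at 90.6% available Cl: 843.9 / 0.906 = 931.5 g.

932 g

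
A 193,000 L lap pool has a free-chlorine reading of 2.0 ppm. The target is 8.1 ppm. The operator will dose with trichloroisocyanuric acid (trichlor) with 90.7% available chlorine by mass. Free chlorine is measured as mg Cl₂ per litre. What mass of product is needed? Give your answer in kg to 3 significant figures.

1.30 kg

Chlorine deficit: 8.1 − 2.0 = 6.1 ppm = 6.1 mg/L as Cl₂.
Cl₂ equivalent needed: 6.1 mg/L × 193,000 L = 1,177,000 mg = 1177 g.
Product at 90.7% available chlorine: 1177 / 0.907 = 1298 g.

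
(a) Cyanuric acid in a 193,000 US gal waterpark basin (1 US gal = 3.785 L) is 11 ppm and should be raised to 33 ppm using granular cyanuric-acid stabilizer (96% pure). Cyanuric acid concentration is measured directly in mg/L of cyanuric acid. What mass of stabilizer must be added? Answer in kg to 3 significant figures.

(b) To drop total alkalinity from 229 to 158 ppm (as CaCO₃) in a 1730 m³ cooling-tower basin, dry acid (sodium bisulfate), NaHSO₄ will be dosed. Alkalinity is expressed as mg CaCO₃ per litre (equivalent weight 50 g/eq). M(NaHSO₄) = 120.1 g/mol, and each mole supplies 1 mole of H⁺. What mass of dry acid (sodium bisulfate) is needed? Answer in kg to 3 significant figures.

(a) 16.7 kg; (b) 295 kg

(a) Volume: 193,000 US gal × 3.785 L/gal = 730,505 L.
(a) CYA to add: (33 − 11) = 22 mg/L × 730,505 L = 16,070 g cyanuric acid.
(a) At 96% purity: 16,070 / 0.96 = 16,740 g product.

(b) Volume: 1730 m³ = 1,730,000 L.
(b) Alkalinity to neutralize: (229 − 158) = 71 mg/L as CaCO₃ × 1,730,000 L = 122,800 g as CaCO₃.
(b) Equivalents of H⁺ required: 122,800 ÷ 50 g/eq = 2457 eq = 2457 mol NaHSO₄.
(b) Mass of NaHSO₄: 2457 × 120.1 = 295,000 g.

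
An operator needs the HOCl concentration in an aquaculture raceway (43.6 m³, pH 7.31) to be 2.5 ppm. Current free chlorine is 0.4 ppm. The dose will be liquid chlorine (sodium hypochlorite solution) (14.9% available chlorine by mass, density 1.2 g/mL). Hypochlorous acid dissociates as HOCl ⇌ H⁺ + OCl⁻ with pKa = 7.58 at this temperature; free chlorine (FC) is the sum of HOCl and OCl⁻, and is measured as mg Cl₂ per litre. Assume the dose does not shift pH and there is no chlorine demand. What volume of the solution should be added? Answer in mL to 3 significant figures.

Volume: 43.6 m³ = 43,600 L.
[OCl⁻]/[HOCl] = 10^(pH − pKa) = 10^(7.31 − 7.58) = 0.537; fraction as HOCl = 1/(1 + 0.537) = 0.6506.
Free chlorine required for 2.5 ppm HOCl: 2.5 / 0.6506 = 3.843 ppm.
FC to add: 3.843 − 0.4 = 3.443 mg/L as Cl₂.
Cl₂ equivalent: 3.443 mg/L × 43,600 L = 150.1 g.
Product at 14.9% available Cl: 150.1 / 0.149 = 1007 g.
Volume: 1007 g ÷ 1.2 g/mL = 839.5 mL.

839 mL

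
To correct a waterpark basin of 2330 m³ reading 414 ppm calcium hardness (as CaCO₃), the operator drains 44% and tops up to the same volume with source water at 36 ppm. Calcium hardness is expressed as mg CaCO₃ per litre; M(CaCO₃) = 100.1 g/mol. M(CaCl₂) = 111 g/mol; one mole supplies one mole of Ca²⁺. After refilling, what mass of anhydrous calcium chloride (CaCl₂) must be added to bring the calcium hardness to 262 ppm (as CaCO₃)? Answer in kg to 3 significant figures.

37.0 kg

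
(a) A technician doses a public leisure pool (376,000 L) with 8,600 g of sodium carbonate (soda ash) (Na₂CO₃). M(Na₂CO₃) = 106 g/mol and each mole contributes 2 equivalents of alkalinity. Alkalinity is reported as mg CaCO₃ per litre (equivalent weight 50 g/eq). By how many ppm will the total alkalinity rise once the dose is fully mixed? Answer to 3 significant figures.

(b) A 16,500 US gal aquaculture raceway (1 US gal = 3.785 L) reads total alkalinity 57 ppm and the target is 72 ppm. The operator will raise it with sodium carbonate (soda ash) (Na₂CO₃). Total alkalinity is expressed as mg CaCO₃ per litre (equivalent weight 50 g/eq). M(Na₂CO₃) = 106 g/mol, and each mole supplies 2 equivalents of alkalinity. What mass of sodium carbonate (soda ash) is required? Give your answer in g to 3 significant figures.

(a) Moles of Na₂CO₃: 8,600 g ÷ 106 g/mol = 81.13 mol → 162.3 eq of alkalinity.
(a) As CaCO₃: 162.3 eq × 50 g/eq = 8113 g.
(a) Rise: 8113 g / 376,000 L × 1000 = 21.58 mg/L.

(b) Volume: 16,500 US gal × 3.785 L/gal = 62,452 L.
(b) Alkalinity to add: (72 − 57) = 15 mg/L as CaCO₃ × 62,452 L = 936.8 g as CaCO₃.
(b) Equivalents: 936.8 g ÷ 50 g/eq = 18.74 eq.
(b) Each mole of Na₂CO₃ supplies 2 eq, so 18.74 / 2 = 9.368 mol.
(b) Mass: 9.368 mol × 106 g/mol = 993 g.

(a) 21.6 ppm; (b) 993 g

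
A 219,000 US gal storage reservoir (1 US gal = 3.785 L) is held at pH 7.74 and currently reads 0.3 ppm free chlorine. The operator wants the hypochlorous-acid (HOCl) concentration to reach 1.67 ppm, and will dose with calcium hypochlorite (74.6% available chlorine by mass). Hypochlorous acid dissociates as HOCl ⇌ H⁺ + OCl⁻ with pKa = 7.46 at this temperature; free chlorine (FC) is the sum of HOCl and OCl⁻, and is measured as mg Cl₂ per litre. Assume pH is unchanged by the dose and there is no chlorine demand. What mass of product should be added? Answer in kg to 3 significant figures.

5.06 kg

Volume: 219,000 US gal × 3.785 L/gal = 828,915 L.
[OCl⁻]/[HOCl] = 10^(pH − pKa) = 10^(7.74 − 7.46) = 1.905; fraction as HOCl = 1/(1 + 1.905) = 0.3442.
Free chlorine required for 1.67 ppm HOCl: 1.67 / 0.3442 = 4.852 ppm.
FC to add: 4.852 − 0.3 = 4.552 mg/L as Cl₂.
Cl₂ equivalent: 4.552 mg/L × 828,915 L = 3773 g.
Product at 74.6% available Cl: 3773 / 0.746 = 5058 g.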